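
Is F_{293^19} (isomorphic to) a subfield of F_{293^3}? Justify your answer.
No: F_{293^19} is not a subfield of F_{293^3}

F_{p^m} embeds in F_{p^n} iff m | n. Here 19 ∤ 3 (since 3 = 0·19 + 3 with remainder 3 ≠ 0), so F_{293^19} is not a subfield of F_{293^3}. Equivalently: if it were, the tower law would give 19 = [F_{293^19}:F_293] dividing [F_{293^3}:F_293] = 3, contradiction.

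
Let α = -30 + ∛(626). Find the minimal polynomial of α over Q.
m_α(x) = x^3 + 90x^2 + 2700x + 26374

Set β = α + 30 = ∛(626), so β^3 = 626. Then (α + 30)^3 - 626 = 0, i.e. α is a root of g(x) = (x + 30)^3 - 626 = x^3 + 90x^2 + 2700x + 26374. Since g(x) = h(x + 30) where h(x) = x^3 - 626, and h is irreducible over Q (because 626 is not a perfect cube, so h has no rational root, and a monic cubic with no rational root is irreducible), g is also irreducible (irreducibility is preserved under the substitution x → x + 30). Hence m_α(x) = x^3 + 90x^2 + 2700x + 26374.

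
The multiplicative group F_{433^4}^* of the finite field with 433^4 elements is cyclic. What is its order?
|F_{433^4}^*| = 35152125120

F_{433^4} has 433^4 = 35152125121 elements; its multiplicative group consists of all nonzero elements, so |F_{433^4}^*| = 35152125121 - 1 = 35152125120. (It is cyclic since any finite subgroup of the multiplicative group of a field is cyclic.)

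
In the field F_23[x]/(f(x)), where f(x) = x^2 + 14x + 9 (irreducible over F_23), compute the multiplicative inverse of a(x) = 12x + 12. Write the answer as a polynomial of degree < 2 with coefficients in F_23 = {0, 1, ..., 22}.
a(x)^(-1) ≡ 12x + 18 (mod f(x))

Since f is irreducible over F_23, F_23[x]/(f) is a field and a(x) ≠ 0 has an inverse. Apply the extended Euclidean algorithm to f(x) and a(x) in F_23[x]: f(x) = (2x + 3)·a(x) + (19). The last nonzero remainder is the constant 19 = gcd(f, a) in F_23. Back-substituting through the division chain expresses 19 = s(x)·a(x) + t(x)·f(x) with s(x) ≡ 21x + 20 (mod f), so (21x + 20)·a(x) ≡ 19 (mod f). Multiplying by 19^(-1) ≡ 17 in F_23 gives a(x)^(-1) ≡ 17·(21x + 20) ≡ 12x + 18 (mod f). Check: (12x + 12)·(12x + 18) = 6x^2 + 15x + 9 ≡ 1 (mod x^2 + 14x + 9).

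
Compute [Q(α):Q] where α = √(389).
[Q(α):Q] = 2

[Q(α):Q] equals the degree of the minimal polynomial of α. Here α^2 = 389 and x^2 - 389 is irreducible (d = 389 is squarefree, ≠ 1, hence not a square), so deg(m_α) = 2. Thus [Q(α):Q] = 2.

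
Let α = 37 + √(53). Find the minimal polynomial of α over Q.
m_α(x) = x^2 - 74x + 1316

From α - 37 = √(53), squaring gives (α - 37)^2 = 53, i.e. α^2 - 74α + 1369 = 53, so α^2 - 74α + 1316 = 0. The discriminant of x^2 - 74x + 1316 is (-74)^2 - 4·(1316) = 5476 - 5264 = 212, and 4·(53) is not a perfect square in Q since 53 is squarefree and ≠ 1. Hence x^2 - 74x + 1316 is irreducible over Q and is the minimal polynomial of α.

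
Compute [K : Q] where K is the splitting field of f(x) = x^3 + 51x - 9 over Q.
[K : Q] = 6

By the rational root test, any rational root of the monic integer polynomial f(x) = x^3 + 51x - 9 must be an integer dividing the constant term -9, i.e. one of ±{1, 3, 9}. Evaluating: f(1) = 43, f(-1) = -61, f(3) = 171, f(-3) = -189, f(9) = 1179, f(-9) = -1197; none is 0, so f has no rational root and is therefore irreducible over Q (a cubic with no linear factor over a field is irreducible). For an irreducible cubic, the Galois group is A_3 or S_3 according as the discriminant disc(f) = -4a^3 - 27b^2 = -4·(51)^3 - 27·(-9)^2 = -532791 is or is not a square in Q. Here disc(f) = -532791 is not a perfect square in Q, so the Galois group of f over Q is not contained in A_3 and must be all of S_3. The splitting field has degree |S_3| = 6 over Q, so [K : Q] = 6.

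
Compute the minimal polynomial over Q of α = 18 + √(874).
m_α(x) = x^2 - 36x - 550

From α - 18 = √(874), squaring gives (α - 18)^2 = 874, i.e. α^2 - 36α + 324 = 874, so α^2 - 36α - 550 = 0. The discriminant of x^2 - 36x - 550 is (-36)^2 - 4·(-550) = 1296 + 2200 = 3496, and 4·(874) is not a perfect square in Q since 874 is squarefree and ≠ 1. Hence x^2 - 36x - 550 is irreducible over Q and is the minimal polynomial of α.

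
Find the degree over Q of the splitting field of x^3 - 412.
[K : Q] = 6

The roots of x^3 - 412 are ∛412, ω∛412, ω^2∛412 where ω = e^(2πi/3) is a primitive cube root of unity, so K = Q(∛412, ω). Now [Q(∛412):Q] = 3 (since 412 is not a perfect cube, x^3 - 412 is irreducible) and [Q(ω):Q] = 2. Both 2 and 3 divide [K:Q], and [K:Q] ≤ 3·2 = 6, so [K:Q] = 6. (Equivalently: Q(∛412) ⊂ R but ω ∉ R, so [K : Q(∛412)] = 2.)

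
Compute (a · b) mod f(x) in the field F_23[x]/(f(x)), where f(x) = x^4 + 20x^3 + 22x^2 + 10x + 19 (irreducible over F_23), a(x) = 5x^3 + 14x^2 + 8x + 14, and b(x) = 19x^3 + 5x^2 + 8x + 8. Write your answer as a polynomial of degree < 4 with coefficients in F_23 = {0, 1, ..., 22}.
a · b ≡ 14x^3 + 10x^2 + 7x + 11 (mod f(x))

Multiply in F_23[x]: a(x)·b(x) = (5x^3 + 14x^2 + 8x + 14)·(19x^3 + 5x^2 + 8x + 8) = 3x^6 + 15x^5 + 9x^4 + 21x^3 + 16x^2 + 15x + 20. This has degree ≥ 4, so divide by f(x) over F_23: 3x^6 + 15x^5 + 9x^4 + 21x^3 + 16x^2 + 15x + 20 = (3x^2 + x + 15)·(x^4 + 20x^3 + 22x^2 + 10x + 19) + (14x^3 + 10x^2 + 7x + 11). Hence a·b ≡ 14x^3 + 10x^2 + 7x + 11 (mod f). (F_23[x]/(f) is a field with 23^4 = 279841 elements since f is irreducible of degree 4.)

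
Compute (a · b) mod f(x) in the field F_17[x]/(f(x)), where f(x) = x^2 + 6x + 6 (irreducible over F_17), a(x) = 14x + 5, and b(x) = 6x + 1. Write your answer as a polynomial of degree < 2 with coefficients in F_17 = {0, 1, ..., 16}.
a · b ≡ 16x + 11 (mod f(x))

Multiply in F_17[x]: a(x)·b(x) = (14x + 5)·(6x + 1) = 16x^2 + 10x + 5. This has degree ≥ 2, so divide by f(x) over F_17: 16x^2 + 10x + 5 = (16)·(x^2 + 6x + 6) + (16x + 11). Hence a·b ≡ 16x + 11 (mod f). (F_17[x]/(f) is a field with 17^2 = 289 elements since f is irreducible of degree 2.)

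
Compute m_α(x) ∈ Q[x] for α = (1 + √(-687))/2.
m_α(x) = x^2 - x + 172

From 2α - 1 = √(-687), squaring gives (2α - 1)^2 = -687, i.e. 4α^2 - 4α + 1 = -687, so α^2 - α + (1 + 687)/4 = 0. Since -687 ≡ 1 (mod 4), (1 + 687)/4 = 172 ∈ Z. The polynomial x^2 - x + 172 has discriminant 1 - 4·(172) = -687, which is not a perfect square in Q (d = -687 is squarefree and ≠ 1), so x^2 - x + 172 is irreducible over Q. It is the minimal polynomial of α.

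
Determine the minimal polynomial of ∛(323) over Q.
m_α(x) = x^3 - 323

α satisfies α^3 = 323, so x^3 - 323 annihilates α. By the rational root test, a rational root p/q (in lowest terms) of x^3 - 323 would satisfy p^3 = 323 q^3, forcing q = 1 and p^3 = 323; but 323 is not a perfect cube, contradiction. A monic cubic over Q with no rational root is irreducible (any nontrivial factorization would include a linear factor). Hence x^3 - 323 is the minimal polynomial of α, and in particular [Q(α):Q] = 3.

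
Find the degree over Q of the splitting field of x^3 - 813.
[K : Q] = 6

The roots of x^3 - 813 are ∛813, ω∛813, ω^2∛813 where ω = e^(2πi/3) is a primitive cube root of unity, so K = Q(∛813, ω). Now [Q(∛813):Q] = 3 (since 813 is not a perfect cube, x^3 - 813 is irreducible) and [Q(ω):Q] = 2. Both 2 and 3 divide [K:Q], and [K:Q] ≤ 3·2 = 6, so [K:Q] = 6. (Equivalently: Q(∛813) ⊂ R but ω ∉ R, so [K : Q(∛813)] = 2.)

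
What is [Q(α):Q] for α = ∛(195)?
[Q(α):Q] = 3

The minimal polynomial of α is x^3 - 195, irreducible over Q since 195 is not a perfect cube (so x^3 - 195 has no rational root). Hence [Q(α):Q] = deg(m_α) = 3.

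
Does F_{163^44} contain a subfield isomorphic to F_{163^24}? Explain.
No: F_{163^24} is not a subfield of F_{163^44}

F_{p^m} embeds in F_{p^n} iff m | n. Here 24 ∤ 44 (since 44 = 1·24 + 20 with remainder 20 ≠ 0), so F_{163^24} is not a subfield of F_{163^44}. Equivalently: if it were, the tower law would give 24 = [F_{163^24}:F_163] dividing [F_{163^44}:F_163] = 44, contradiction.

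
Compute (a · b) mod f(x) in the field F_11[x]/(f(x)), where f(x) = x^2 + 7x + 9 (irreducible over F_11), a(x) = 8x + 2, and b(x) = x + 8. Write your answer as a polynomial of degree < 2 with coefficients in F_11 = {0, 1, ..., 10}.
a · b ≡ 10x + 10 (mod f(x))

Multiply in F_11[x]: a(x)·b(x) = (8x + 2)·(x + 8) = 8x^2 + 5. This has degree ≥ 2, so divide by f(x) over F_11: 8x^2 + 5 = (8)·(x^2 + 7x + 9) + (10x + 10). Hence a·b ≡ 10x + 10 (mod f). (F_11[x]/(f) is a field with 11^2 = 121 elements since f is irreducible of degree 2.)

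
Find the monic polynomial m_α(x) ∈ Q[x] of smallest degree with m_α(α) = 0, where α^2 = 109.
m_α(x) = x^2 - 109

α satisfies α^2 - 109 = 0, so x^2 - 109 annihilates α. Since d = 109 is squarefree and ≠ 1, it is not a perfect square in Q, so x^2 - 109 has no rational root and is therefore irreducible over Q (a degree-2 polynomial over a field is irreducible iff it has no root). Hence m_α(x) = x^2 - 109.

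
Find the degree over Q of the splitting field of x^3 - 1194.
[K : Q] = 6

The roots of x^3 - 1194 are ∛1194, ω∛1194, ω^2∛1194 where ω = e^(2πi/3) is a primitive cube root of unity, so K = Q(∛1194, ω). Now [Q(∛1194):Q] = 3 (since 1194 is not a perfect cube, x^3 - 1194 is irreducible) and [Q(ω):Q] = 2. Both 2 and 3 divide [K:Q], and [K:Q] ≤ 3·2 = 6, so [K:Q] = 6. (Equivalently: Q(∛1194) ⊂ R but ω ∉ R, so [K : Q(∛1194)] = 2.)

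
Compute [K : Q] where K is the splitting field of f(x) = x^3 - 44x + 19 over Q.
[K : Q] = 6

By the rational root test, any rational root of the monic integer polynomial f(x) = x^3 - 44x + 19 must be an integer dividing the constant term 19, i.e. one of ±{1, 19}. Evaluating: f(1) = -24, f(-1) = 62, f(19) = 6042, f(-19) = -6004; none is 0, so f has no rational root and is therefore irreducible over Q (a cubic with no linear factor over a field is irreducible). For an irreducible cubic, the Galois group is A_3 or S_3 according as the discriminant disc(f) = -4a^3 - 27b^2 = -4·(-44)^3 - 27·(19)^2 = 330989 is or is not a square in Q. Here disc(f) = 330989 is not a perfect square in Q, so the Galois group of f over Q is not contained in A_3 and must be all of S_3. The splitting field has degree |S_3| = 6 over Q, so [K : Q] = 6.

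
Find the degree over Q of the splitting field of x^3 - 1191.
[K : Q] = 6

The roots of x^3 - 1191 are ∛1191, ω∛1191, ω^2∛1191 where ω = e^(2πi/3) is a primitive cube root of unity, so K = Q(∛1191, ω). Now [Q(∛1191):Q] = 3 (since 1191 is not a perfect cube, x^3 - 1191 is irreducible) and [Q(ω):Q] = 2. Both 2 and 3 divide [K:Q], and [K:Q] ≤ 3·2 = 6, so [K:Q] = 6. (Equivalently: Q(∛1191) ⊂ R but ω ∉ R, so [K : Q(∛1191)] = 2.)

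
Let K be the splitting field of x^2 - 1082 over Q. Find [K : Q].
[K : Q] = 2

f(x) = x^2 - 1082 factors as (x - √1082)(x + √1082). The splitting field is K = Q(√1082). Since 1082 is squarefree and > 1, it is not a perfect square, so x^2 - 1082 is irreducible over Q and [Q(√1082) : Q] = 2. Hence [K : Q] = 2.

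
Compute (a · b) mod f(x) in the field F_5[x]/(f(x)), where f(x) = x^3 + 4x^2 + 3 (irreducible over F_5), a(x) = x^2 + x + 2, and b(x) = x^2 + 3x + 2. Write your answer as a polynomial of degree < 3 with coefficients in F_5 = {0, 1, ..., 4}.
a · b ≡ 2x^2 + 4 (mod f(x))

Multiply in F_5[x]: a(x)·b(x) = (x^2 + x + 2)·(x^2 + 3x + 2) = x^4 + 4x^3 + 2x^2 + 3x + 4. This has degree ≥ 3, so divide by f(x) over F_5: x^4 + 4x^3 + 2x^2 + 3x + 4 = (x)·(x^3 + 4x^2 + 3) + (2x^2 + 4). Hence a·b ≡ 2x^2 + 4 (mod f). (F_5[x]/(f) is a field with 5^3 = 125 elements since f is irreducible of degree 3.)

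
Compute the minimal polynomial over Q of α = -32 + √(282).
m_α(x) = x^2 + 64x + 742

From α + 32 = √(282), squaring gives (α + 32)^2 = 282, i.e. α^2 + 64α + 1024 = 282, so α^2 + 64α + 742 = 0. The discriminant of x^2 + 64x + 742 is (64)^2 - 4·(742) = 4096 - 2968 = 1128, and 4·(282) is not a perfect square in Q since 282 is squarefree and ≠ 1. Hence x^2 + 64x + 742 is irreducible over Q and is the minimal polynomial of α.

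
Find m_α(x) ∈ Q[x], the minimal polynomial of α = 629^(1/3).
m_α(x) = x^3 - 629

α satisfies α^3 = 629, so x^3 - 629 annihilates α. By the rational root test, a rational root p/q (in lowest terms) of x^3 - 629 would satisfy p^3 = 629 q^3, forcing q = 1 and p^3 = 629; but 629 is not a perfect cube, contradiction. A monic cubic over Q with no rational root is irreducible (any nontrivial factorization would include a linear factor). Hence x^3 - 629 is the minimal polynomial of α, and in particular [Q(α):Q] = 3.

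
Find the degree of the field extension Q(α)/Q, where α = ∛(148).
[Q(α):Q] = 3

The minimal polynomial of α is x^3 - 148, irreducible over Q since 148 is not a perfect cube (so x^3 - 148 has no rational root). Hence [Q(α):Q] = deg(m_α) = 3.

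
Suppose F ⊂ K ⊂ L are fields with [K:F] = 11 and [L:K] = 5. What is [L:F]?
[L:F] = 55

The tower law says that for any tower of field extensions F ⊂ K ⊂ L with finite degrees, [L:F] = [L:K] · [K:F]. Here this gives [L:F] = 5 · 11 = 55.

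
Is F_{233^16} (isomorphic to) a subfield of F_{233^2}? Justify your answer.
No: F_{233^16} is not a subfield of F_{233^2}

F_{p^m} embeds in F_{p^n} iff m | n. Here 16 ∤ 2 (since 2 = 0·16 + 2 with remainder 2 ≠ 0), so F_{233^16} is not a subfield of F_{233^2}. Equivalently: if it were, the tower law would give 16 = [F_{233^16}:F_233] dividing [F_{233^2}:F_233] = 2, contradiction.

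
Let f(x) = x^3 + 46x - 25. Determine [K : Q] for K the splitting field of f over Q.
[K : Q] = 6

By the rational root test, any rational root of the monic integer polynomial f(x) = x^3 + 46x - 25 must be an integer dividing the constant term -25, i.e. one of ±{1, 5, 25}. Evaluating: f(1) = 22, f(-1) = -72, f(5) = 330, f(-5) = -380, f(25) = 16750, f(-25) = -16800; none is 0, so f has no rational root and is therefore irreducible over Q (a cubic with no linear factor over a field is irreducible). For an irreducible cubic, the Galois group is A_3 or S_3 according as the discriminant disc(f) = -4a^3 - 27b^2 = -4·(46)^3 - 27·(-25)^2 = -406219 is or is not a square in Q. Here disc(f) = -406219 is not a perfect square in Q, so the Galois group of f over Q is not contained in A_3 and must be all of S_3. The splitting field has degree |S_3| = 6 over Q, so [K : Q] = 6.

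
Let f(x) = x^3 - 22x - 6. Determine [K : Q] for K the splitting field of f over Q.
[K : Q] = 6

By the rational root test, any rational root of the monic integer polynomial f(x) = x^3 - 22x - 6 must be an integer dividing the constant term -6, i.e. one of ±{1, 2, 3, 6}. Evaluating: f(1) = -27, f(-1) = 15, f(2) = -42, f(-2) = 30, f(3) = -45, f(-3) = 33, f(6) = 78, f(-6) = -90; none is 0, so f has no rational root and is therefore irreducible over Q (a cubic with no linear factor over a field is irreducible). For an irreducible cubic, the Galois group is A_3 or S_3 according as the discriminant disc(f) = -4a^3 - 27b^2 = -4·(-22)^3 - 27·(-6)^2 = 41620 is or is not a square in Q. Here disc(f) = 41620 is not a perfect square in Q, so the Galois group of f over Q is not contained in A_3 and must be all of S_3. The splitting field has degree |S_3| = 6 over Q, so [K : Q] = 6.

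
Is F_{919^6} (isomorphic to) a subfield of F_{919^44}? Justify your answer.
No: F_{919^6} is not a subfield of F_{919^44}

F_{p^m} embeds in F_{p^n} iff m | n. Here 6 ∤ 44 (since 44 = 7·6 + 2 with remainder 2 ≠ 0), so F_{919^6} is not a subfield of F_{919^44}. Equivalently: if it were, the tower law would give 6 = [F_{919^6}:F_919] dividing [F_{919^44}:F_919] = 44, contradiction.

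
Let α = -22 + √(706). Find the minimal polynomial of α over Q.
m_α(x) = x^2 + 44x - 222

From α + 22 = √(706), squaring gives (α + 22)^2 = 706, i.e. α^2 + 44α + 484 = 706, so α^2 + 44α - 222 = 0. The discriminant of x^2 + 44x - 222 is (44)^2 - 4·(-222) = 1936 + 888 = 2824, and 4·(706) is not a perfect square in Q since 706 is squarefree and ≠ 1. Hence x^2 + 44x - 222 is irreducible over Q and is the minimal polynomial of α.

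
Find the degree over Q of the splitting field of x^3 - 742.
[K : Q] = 6

The roots of x^3 - 742 are ∛742, ω∛742, ω^2∛742 where ω = e^(2πi/3) is a primitive cube root of unity, so K = Q(∛742, ω). Now [Q(∛742):Q] = 3 (since 742 is not a perfect cube, x^3 - 742 is irreducible) and [Q(ω):Q] = 2. Both 2 and 3 divide [K:Q], and [K:Q] ≤ 3·2 = 6, so [K:Q] = 6. (Equivalently: Q(∛742) ⊂ R but ω ∉ R, so [K : Q(∛742)] = 2.)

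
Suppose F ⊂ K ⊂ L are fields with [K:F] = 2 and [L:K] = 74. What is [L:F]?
[L:F] = 148

The tower law says that for any tower of field extensions F ⊂ K ⊂ L with finite degrees, [L:F] = [L:K] · [K:F]. Here this gives [L:F] = 74 · 2 = 148.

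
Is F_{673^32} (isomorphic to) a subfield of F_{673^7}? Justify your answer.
No: F_{673^32} is not a subfield of F_{673^7}

F_{p^m} embeds in F_{p^n} iff m | n. Here 32 ∤ 7 (since 7 = 0·32 + 7 with remainder 7 ≠ 0), so F_{673^32} is not a subfield of F_{673^7}. Equivalently: if it were, the tower law would give 32 = [F_{673^32}:F_673] dividing [F_{673^7}:F_673] = 7, contradiction.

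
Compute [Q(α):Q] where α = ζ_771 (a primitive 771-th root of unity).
[Q(α):Q] = 512

The minimal polynomial of ζ_771 over Q is the 771-th cyclotomic polynomial Φ_771(x), which is irreducible over Q and has degree φ(771) = 512. Hence [Q(α):Q] = φ(771) = 512.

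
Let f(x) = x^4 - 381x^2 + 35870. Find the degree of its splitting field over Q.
[K : Q] = 4

Solving the quadratic in x^2: x^2 = (381 ± √(381^2 - 4·35870))/2 = (381 ± √1681)/2 = (381 ± 41)/2, giving x^2 = 211 or x^2 = 170. So f(x) = (x^2 - 211)(x^2 - 170) and the roots of f are ±√211, ±√170. Hence the splitting field is K = Q(√211, √170). Since 211 and 170 are distinct squarefree integers > 1, their product 35870 is not a perfect square, so √170 ∉ Q(√211). By the tower law [K:Q] = [Q(√211,√170):Q(√211)] · [Q(√211):Q] = 2 · 2 = 4.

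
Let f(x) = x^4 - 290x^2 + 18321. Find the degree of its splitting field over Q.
[K : Q] = 4

Solving the quadratic in x^2: x^2 = (290 ± √(290^2 - 4·18321))/2 = (290 ± √10816)/2 = (290 ± 104)/2, giving x^2 = 93 or x^2 = 197. So f(x) = (x^2 - 93)(x^2 - 197) and the roots of f are ±√93, ±√197. Hence the splitting field is K = Q(√93, √197). Since 93 and 197 are distinct squarefree integers > 1, their product 18321 is not a perfect square, so √197 ∉ Q(√93). By the tower law [K:Q] = [Q(√93,√197):Q(√93)] · [Q(√93):Q] = 2 · 2 = 4.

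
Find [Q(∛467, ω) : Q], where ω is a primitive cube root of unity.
[Q(∛467, ω) : Q] = 6

[Q(∛467):Q] = 3 (min poly x^3 - 467, irreducible since 467 is not a perfect cube). [Q(ω):Q] = 2 (min poly x^2 + x + 1). Since Q(∛467) ⊂ R and ω ∉ R, we have ω ∉ Q(∛467), so x^2 + x + 1 remains irreducible over Q(∛467) and [Q(∛467, ω) : Q(∛467)] = 2. By the tower law, [Q(∛467, ω) : Q] = 3 · 2 = 6. (In fact Q(∛467, ω) is the splitting field of x^3 - 467 over Q.)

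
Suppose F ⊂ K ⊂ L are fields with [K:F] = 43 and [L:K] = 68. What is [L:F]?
[L:F] = 2924

The tower law says that for any tower of field extensions F ⊂ K ⊂ L with finite degrees, [L:F] = [L:K] · [K:F]. Here this gives [L:F] = 68 · 43 = 2924.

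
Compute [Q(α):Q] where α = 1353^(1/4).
[Q(α):Q] = 4

α is a root of x^4 - 1353. By Eisenstein's criterion at the prime p = 3 (which divides the constant term 1353 but p^2 = 9 does not, since 1353 is squarefree), x^4 - 1353 is irreducible over Q. Hence [Q(α):Q] = 4.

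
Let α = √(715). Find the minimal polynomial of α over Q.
m_α(x) = x^2 - 715

α satisfies α^2 - 715 = 0, so x^2 - 715 annihilates α. Since d = 715 is squarefree and ≠ 1, it is not a perfect square in Q, so x^2 - 715 has no rational root and is therefore irreducible over Q (a degree-2 polynomial over a field is irreducible iff it has no root). Hence m_α(x) = x^2 - 715.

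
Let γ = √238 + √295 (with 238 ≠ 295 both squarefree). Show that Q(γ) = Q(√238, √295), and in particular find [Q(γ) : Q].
[Q(γ) : Q] = 4 (equivalently, Q(γ) = Q(√238, √295))

Obviously Q(γ) ⊆ Q(√238, √295), and [Q(√238, √295):Q] = 4 (since 238, 295 are distinct squarefree integers > 1 with 70210 not a perfect square). To show equality we compute the minimal polynomial of γ. From γ = √238 + √295: γ^2 = 238 + 2√(70210) + 295 = 533 + 2√(70210), so γ^2 - 533 = 2√(70210); squaring, (γ^2 - 533)^2 = 4·70210, i.e. γ^4 - 1066γ^2 + 284089 - 280840 = 0, i.e. γ^4 - 1066γ^2 + 3249 = 0. So γ is a root of x^4 - 1066x^2 + 3249. This polynomial is irreducible over Q: it has no rational root (each ±√238 ± √295 is irrational), and any factorization into two quadratics over Q would force √(70210) ∈ Q (pairing opposite roots) or √238, √295 ∈ Q (other pairings), all impossible. Hence [Q(γ):Q] = 4 = [Q(√238, √295):Q], so Q(γ) = Q(√238, √295).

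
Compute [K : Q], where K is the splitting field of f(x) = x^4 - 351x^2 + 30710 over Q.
[K : Q] = 4

Solving the quadratic in x^2: x^2 = (351 ± √(351^2 - 4·30710))/2 = (351 ± √361)/2 = (351 ± 19)/2, giving x^2 = 185 or x^2 = 166. So f(x) = (x^2 - 185)(x^2 - 166) and the roots of f are ±√185, ±√166. Hence the splitting field is K = Q(√185, √166). Since 185 and 166 are distinct squarefree integers > 1, their product 30710 is not a perfect square, so √166 ∉ Q(√185). By the tower law [K:Q] = [Q(√185,√166):Q(√185)] · [Q(√185):Q] = 2 · 2 = 4.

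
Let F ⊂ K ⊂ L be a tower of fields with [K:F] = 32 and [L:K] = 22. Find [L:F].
[L:F] = 704

The tower law says that for any tower of field extensions F ⊂ K ⊂ L with finite degrees, [L:F] = [L:K] · [K:F]. Here this gives [L:F] = 22 · 32 = 704.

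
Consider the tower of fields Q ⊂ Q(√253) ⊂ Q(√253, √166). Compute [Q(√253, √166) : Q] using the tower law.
[Q(√253, √166) : Q] = 4

[Q(√253):Q] = 2 (min poly x^2 - 253, irreducible since 253 is squarefree > 1). For the top step, suppose √166 ∈ Q(√253), say √166 = c + d√253 with c, d ∈ Q. Squaring: 166 = c^2 + 253d^2 + 2cd√253. Since √253 ∉ Q this forces 2cd = 0. If d = 0 then √166 = c ∈ Q, contradicting 166 squarefree > 1. If c = 0 then 166 = 253d^2, so 253·166 = (253d)^2 is a perfect square in Q — but 253·166 = 41998 is not a perfect square (since 253 and 166 are distinct squarefree integers). Contradiction. Hence √166 ∉ Q(√253), so x^2 - 166 stays irreducible over Q(√253) and [Q(√253, √166) : Q(√253)] = 2. By the tower law, [Q(√253, √166) : Q] = 2 · 2 = 4.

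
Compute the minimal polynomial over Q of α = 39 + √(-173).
m_α(x) = x^2 - 78x + 1694

From α - 39 = √(-173), squaring gives (α - 39)^2 = -173, i.e. α^2 - 78α + 1521 = -173, so α^2 - 78α + 1694 = 0. The discriminant of x^2 - 78x + 1694 is (-78)^2 - 4·(1694) = 6084 - 6776 = -692, and 4·(-173) is not a perfect square in Q since -173 is squarefree and ≠ 1. Hence x^2 - 78x + 1694 is irreducible over Q and is the minimal polynomial of α.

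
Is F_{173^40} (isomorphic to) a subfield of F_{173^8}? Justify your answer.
No: F_{173^40} is not a subfield of F_{173^8}

F_{p^m} embeds in F_{p^n} iff m | n. Here 40 ∤ 8 (since 8 = 0·40 + 8 with remainder 8 ≠ 0), so F_{173^40} is not a subfield of F_{173^8}. Equivalently: if it were, the tower law would give 40 = [F_{173^40}:F_173] dividing [F_{173^8}:F_173] = 8, contradiction.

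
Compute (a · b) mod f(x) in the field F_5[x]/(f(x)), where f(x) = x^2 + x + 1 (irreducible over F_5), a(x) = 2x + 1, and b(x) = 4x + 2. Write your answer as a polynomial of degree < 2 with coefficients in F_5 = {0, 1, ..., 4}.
a · b ≡ 4 (mod f(x))

Multiply in F_5[x]: a(x)·b(x) = (2x + 1)·(4x + 2) = 3x^2 + 3x + 2. This has degree ≥ 2, so divide by f(x) over F_5: 3x^2 + 3x + 2 = (3)·(x^2 + x + 1) + (4). Hence a·b ≡ 4 (mod f). (F_5[x]/(f) is a field with 5^2 = 25 elements since f is irreducible of degree 2.)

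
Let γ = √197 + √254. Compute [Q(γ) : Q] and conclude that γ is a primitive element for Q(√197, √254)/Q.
[Q(γ) : Q] = 4 (equivalently, Q(γ) = Q(√197, √254))

Obviously Q(γ) ⊆ Q(√197, √254), and [Q(√197, √254):Q] = 4 (since 197, 254 are distinct squarefree integers > 1 with 50038 not a perfect square). To show equality we compute the minimal polynomial of γ. From γ = √197 + √254: γ^2 = 197 + 2√(50038) + 254 = 451 + 2√(50038), so γ^2 - 451 = 2√(50038); squaring, (γ^2 - 451)^2 = 4·50038, i.e. γ^4 - 902γ^2 + 203401 - 200152 = 0, i.e. γ^4 - 902γ^2 + 3249 = 0. So γ is a root of x^4 - 902x^2 + 3249. This polynomial is irreducible over Q: it has no rational root (each ±√197 ± √254 is irrational), and any factorization into two quadratics over Q would force √(50038) ∈ Q (pairing opposite roots) or √197, √254 ∈ Q (other pairings), all impossible. Hence [Q(γ):Q] = 4 = [Q(√197, √254):Q], so Q(γ) = Q(√197, √254).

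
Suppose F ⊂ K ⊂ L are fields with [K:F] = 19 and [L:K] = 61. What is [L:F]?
[L:F] = 1159

The tower law says that for any tower of field extensions F ⊂ K ⊂ L with finite degrees, [L:F] = [L:K] · [K:F]. Here this gives [L:F] = 61 · 19 = 1159.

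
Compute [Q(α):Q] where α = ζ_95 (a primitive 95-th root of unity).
[Q(α):Q] = 72

The minimal polynomial of ζ_95 over Q is the 95-th cyclotomic polynomial Φ_95(x), which is irreducible over Q and has degree φ(95) = 72. Hence [Q(α):Q] = φ(95) = 72.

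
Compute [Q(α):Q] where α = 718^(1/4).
[Q(α):Q] = 4

α is a root of x^4 - 718. By Eisenstein's criterion at the prime p = 2 (which divides the constant term 718 but p^2 = 4 does not, since 718 is squarefree), x^4 - 718 is irreducible over Q. Hence [Q(α):Q] = 4.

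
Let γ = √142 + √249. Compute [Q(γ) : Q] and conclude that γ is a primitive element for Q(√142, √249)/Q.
[Q(γ) : Q] = 4 (equivalently, Q(γ) = Q(√142, √249))

Obviously Q(γ) ⊆ Q(√142, √249), and [Q(√142, √249):Q] = 4 (since 142, 249 are distinct squarefree integers > 1 with 35358 not a perfect square). To show equality we compute the minimal polynomial of γ. From γ = √142 + √249: γ^2 = 142 + 2√(35358) + 249 = 391 + 2√(35358), so γ^2 - 391 = 2√(35358); squaring, (γ^2 - 391)^2 = 4·35358, i.e. γ^4 - 782γ^2 + 152881 - 141432 = 0, i.e. γ^4 - 782γ^2 + 11449 = 0. So γ is a root of x^4 - 782x^2 + 11449. This polynomial is irreducible over Q: it has no rational root (each ±√142 ± √249 is irrational), and any factorization into two quadratics over Q would force √(35358) ∈ Q (pairing opposite roots) or √142, √249 ∈ Q (other pairings), all impossible. Hence [Q(γ):Q] = 4 = [Q(√142, √249):Q], so Q(γ) = Q(√142, √249).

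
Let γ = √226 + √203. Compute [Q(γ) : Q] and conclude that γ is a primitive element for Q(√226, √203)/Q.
[Q(γ) : Q] = 4 (equivalently, Q(γ) = Q(√226, √203))

Obviously Q(γ) ⊆ Q(√226, √203), and [Q(√226, √203):Q] = 4 (since 226, 203 are distinct squarefree integers > 1 with 45878 not a perfect square). To show equality we compute the minimal polynomial of γ. From γ = √226 + √203: γ^2 = 226 + 2√(45878) + 203 = 429 + 2√(45878), so γ^2 - 429 = 2√(45878); squaring, (γ^2 - 429)^2 = 4·45878, i.e. γ^4 - 858γ^2 + 184041 - 183512 = 0, i.e. γ^4 - 858γ^2 + 529 = 0. So γ is a root of x^4 - 858x^2 + 529. This polynomial is irreducible over Q: it has no rational root (each ±√226 ± √203 is irrational), and any factorization into two quadratics over Q would force √(45878) ∈ Q (pairing opposite roots) or √226, √203 ∈ Q (other pairings), all impossible. Hence [Q(γ):Q] = 4 = [Q(√226, √203):Q], so Q(γ) = Q(√226, √203).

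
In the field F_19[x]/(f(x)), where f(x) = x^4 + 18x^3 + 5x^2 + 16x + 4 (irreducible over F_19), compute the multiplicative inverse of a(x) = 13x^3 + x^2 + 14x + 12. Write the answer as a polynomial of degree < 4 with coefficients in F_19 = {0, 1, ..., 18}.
a(x)^(-1) ≡ 14x^3 + 14x^2 + 14x + 12 (mod f(x))

Since f is irreducible over F_19, F_19[x]/(f) is a field and a(x) ≠ 0 has an inverse. Apply the extended Euclidean algorithm to f(x) and a(x) in F_19[x]: f(x) = (3x + 7)·a(x) + (13x^2 + 15x + 15);  a(x) = (x + 15)·(13x^2 + 15x + 15) + (2x + 15);  (13x^2 + 15x + 15) = (16x + 11)·(2x + 15) + (2). The last nonzero remainder is the constant 2 = gcd(f, a) in F_19. Back-substituting through the division chain expresses 2 = s(x)·a(x) + t(x)·f(x) with s(x) ≡ 9x^3 + 9x^2 + 9x + 5 (mod f), so (9x^3 + 9x^2 + 9x + 5)·a(x) ≡ 2 (mod f). Multiplying by 2^(-1) ≡ 10 in F_19 gives a(x)^(-1) ≡ 10·(9x^3 + 9x^2 + 9x + 5) ≡ 14x^3 + 14x^2 + 14x + 12 (mod f). Check: (13x^3 + x^2 + 14x + 12)·(14x^3 + 14x^2 + 14x + 12) = 11x^6 + 6x^5 + 12x^4 + 2x^3 + 15x^2 + 13x + 11 ≡ 1 (mod x^4 + 18x^3 + 5x^2 + 16x + 4).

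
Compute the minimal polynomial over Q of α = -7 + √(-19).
m_α(x) = x^2 + 14x + 68

From α + 7 = √(-19), squaring gives (α + 7)^2 = -19, i.e. α^2 + 14α + 49 = -19, so α^2 + 14α + 68 = 0. The discriminant of x^2 + 14x + 68 is (14)^2 - 4·(68) = 196 - 272 = -76, and 4·(-19) is not a perfect square in Q since -19 is squarefree and ≠ 1. Hence x^2 + 14x + 68 is irreducible over Q and is the minimal polynomial of α.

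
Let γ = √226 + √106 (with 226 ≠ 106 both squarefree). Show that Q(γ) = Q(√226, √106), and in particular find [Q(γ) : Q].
[Q(γ) : Q] = 4 (equivalently, Q(γ) = Q(√226, √106))

Obviously Q(γ) ⊆ Q(√226, √106), and [Q(√226, √106):Q] = 4 (since 226, 106 are distinct squarefree integers > 1 with 23956 not a perfect square). To show equality we compute the minimal polynomial of γ. From γ = √226 + √106: γ^2 = 226 + 2√(23956) + 106 = 332 + 2√(23956), so γ^2 - 332 = 2√(23956); squaring, (γ^2 - 332)^2 = 4·23956, i.e. γ^4 - 664γ^2 + 110224 - 95824 = 0, i.e. γ^4 - 664γ^2 + 14400 = 0. So γ is a root of x^4 - 664x^2 + 14400. This polynomial is irreducible over Q: it has no rational root (each ±√226 ± √106 is irrational), and any factorization into two quadratics over Q would force √(23956) ∈ Q (pairing opposite roots) or √226, √106 ∈ Q (other pairings), all impossible. Hence [Q(γ):Q] = 4 = [Q(√226, √106):Q], so Q(γ) = Q(√226, √106).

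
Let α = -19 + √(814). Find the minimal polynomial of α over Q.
m_α(x) = x^2 + 38x - 453

From α + 19 = √(814), squaring gives (α + 19)^2 = 814, i.e. α^2 + 38α + 361 = 814, so α^2 + 38α - 453 = 0. The discriminant of x^2 + 38x - 453 is (38)^2 - 4·(-453) = 1444 + 1812 = 3256, and 4·(814) is not a perfect square in Q since 814 is squarefree and ≠ 1. Hence x^2 + 38x - 453 is irreducible over Q and is the minimal polynomial of α.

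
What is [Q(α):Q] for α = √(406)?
[Q(α):Q] = 2

[Q(α):Q] equals the degree of the minimal polynomial of α. Here α^2 = 406 and x^2 - 406 is irreducible (d = 406 is squarefree, ≠ 1, hence not a square), so deg(m_α) = 2. Thus [Q(α):Q] = 2.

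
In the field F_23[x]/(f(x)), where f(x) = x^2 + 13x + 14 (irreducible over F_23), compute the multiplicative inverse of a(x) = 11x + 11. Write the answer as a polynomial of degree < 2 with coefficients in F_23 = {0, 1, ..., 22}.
a(x)^(-1) ≡ x + 12 (mod f(x))

Since f is irreducible over F_23, F_23[x]/(f) is a field and a(x) ≠ 0 has an inverse. Apply the extended Euclidean algorithm to f(x) and a(x) in F_23[x]: f(x) = (21x + 22)·a(x) + (2). The last nonzero remainder is the constant 2 = gcd(f, a) in F_23. Back-substituting through the division chain expresses 2 = s(x)·a(x) + t(x)·f(x) with s(x) ≡ 2x + 1 (mod f), so (2x + 1)·a(x) ≡ 2 (mod f). Multiplying by 2^(-1) ≡ 12 in F_23 gives a(x)^(-1) ≡ 12·(2x + 1) ≡ x + 12 (mod f). Check: (11x + 11)·(x + 12) = 11x^2 + 5x + 17 ≡ 1 (mod x^2 + 13x + 14).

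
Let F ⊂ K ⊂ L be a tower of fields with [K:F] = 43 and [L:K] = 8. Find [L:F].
[L:F] = 344

The tower law says that for any tower of field extensions F ⊂ K ⊂ L with finite degrees, [L:F] = [L:K] · [K:F]. Here this gives [L:F] = 8 · 43 = 344.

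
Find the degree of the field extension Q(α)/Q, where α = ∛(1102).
[Q(α):Q] = 3

The minimal polynomial of α is x^3 - 1102, irreducible over Q since 1102 is not a perfect cube (so x^3 - 1102 has no rational root). Hence [Q(α):Q] = deg(m_α) = 3.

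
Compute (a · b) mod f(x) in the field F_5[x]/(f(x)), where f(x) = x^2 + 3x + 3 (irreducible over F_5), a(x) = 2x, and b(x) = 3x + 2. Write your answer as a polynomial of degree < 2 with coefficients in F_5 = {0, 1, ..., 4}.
a · b ≡ x + 2 (mod f(x))

Multiply in F_5[x]: a(x)·b(x) = (2x)·(3x + 2) = x^2 + 4x. This has degree ≥ 2, so divide by f(x) over F_5: x^2 + 4x = (1)·(x^2 + 3x + 3) + (x + 2). Hence a·b ≡ x + 2 (mod f). (F_5[x]/(f) is a field with 5^2 = 25 elements since f is irreducible of degree 2.)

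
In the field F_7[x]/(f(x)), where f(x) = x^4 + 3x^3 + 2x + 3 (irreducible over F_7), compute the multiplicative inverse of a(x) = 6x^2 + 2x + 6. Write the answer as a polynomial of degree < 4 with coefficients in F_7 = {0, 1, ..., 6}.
a(x)^(-1) ≡ 5x^3 + 3x^2 + 5x + 3 (mod f(x))

Since f is irreducible over F_7, F_7[x]/(f) is a field and a(x) ≠ 0 has an inverse. Apply the extended Euclidean algorithm to f(x) and a(x) in F_7[x]: f(x) = (6x^2 + 2x + 5)·a(x) + (x + 1);  a(x) = (6x + 3)·(x + 1) + (3). The last nonzero remainder is the constant 3 = gcd(f, a) in F_7. Back-substituting through the division chain expresses 3 = s(x)·a(x) + t(x)·f(x) with s(x) ≡ x^3 + 2x^2 + x + 2 (mod f), so (x^3 + 2x^2 + x + 2)·a(x) ≡ 3 (mod f). Multiplying by 3^(-1) ≡ 5 in F_7 gives a(x)^(-1) ≡ 5·(x^3 + 2x^2 + x + 2) ≡ 5x^3 + 3x^2 + 5x + 3 (mod f). Check: (6x^2 + 2x + 6)·(5x^3 + 3x^2 + 5x + 3) = 2x^5 + 3x^3 + 4x^2 + x + 4 ≡ 1 (mod x^4 + 3x^3 + 2x + 3).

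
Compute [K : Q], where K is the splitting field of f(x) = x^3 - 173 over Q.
[K : Q] = 6

The roots of x^3 - 173 are ∛173, ω∛173, ω^2∛173 where ω = e^(2πi/3) is a primitive cube root of unity, so K = Q(∛173, ω). Now [Q(∛173):Q] = 3 (since 173 is not a perfect cube, x^3 - 173 is irreducible) and [Q(ω):Q] = 2. Both 2 and 3 divide [K:Q], and [K:Q] ≤ 3·2 = 6, so [K:Q] = 6. (Equivalently: Q(∛173) ⊂ R but ω ∉ R, so [K : Q(∛173)] = 2.)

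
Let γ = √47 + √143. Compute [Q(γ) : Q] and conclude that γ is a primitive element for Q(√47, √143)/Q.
[Q(γ) : Q] = 4 (equivalently, Q(γ) = Q(√47, √143))

Obviously Q(γ) ⊆ Q(√47, √143), and [Q(√47, √143):Q] = 4 (since 47, 143 are distinct squarefree integers > 1 with 6721 not a perfect square). To show equality we compute the minimal polynomial of γ. From γ = √47 + √143: γ^2 = 47 + 2√(6721) + 143 = 190 + 2√(6721), so γ^2 - 190 = 2√(6721); squaring, (γ^2 - 190)^2 = 4·6721, i.e. γ^4 - 380γ^2 + 36100 - 26884 = 0, i.e. γ^4 - 380γ^2 + 9216 = 0. So γ is a root of x^4 - 380x^2 + 9216. This polynomial is irreducible over Q: it has no rational root (each ±√47 ± √143 is irrational), and any factorization into two quadratics over Q would force √(6721) ∈ Q (pairing opposite roots) or √47, √143 ∈ Q (other pairings), all impossible. Hence [Q(γ):Q] = 4 = [Q(√47, √143):Q], so Q(γ) = Q(√47, √143).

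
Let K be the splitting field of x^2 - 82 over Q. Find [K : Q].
[K : Q] = 2

f(x) = x^2 - 82 factors as (x - √82)(x + √82). The splitting field is K = Q(√82). Since 82 is squarefree and > 1, it is not a perfect square, so x^2 - 82 is irreducible over Q and [Q(√82) : Q] = 2. Hence [K : Q] = 2.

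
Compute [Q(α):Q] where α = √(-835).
[Q(α):Q] = 2

[Q(α):Q] equals the degree of the minimal polynomial of α. Here α^2 = -835 and x^2 + 835 is irreducible (d = -835 is squarefree, ≠ 1, hence not a square), so deg(m_α) = 2. Thus [Q(α):Q] = 2.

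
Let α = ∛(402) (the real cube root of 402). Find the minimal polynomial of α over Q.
m_α(x) = x^3 - 402

α satisfies α^3 = 402, so x^3 - 402 annihilates α. By the rational root test, a rational root p/q (in lowest terms) of x^3 - 402 would satisfy p^3 = 402 q^3, forcing q = 1 and p^3 = 402; but 402 is not a perfect cube, contradiction. A monic cubic over Q with no rational root is irreducible (any nontrivial factorization would include a linear factor). Hence x^3 - 402 is the minimal polynomial of α, and in particular [Q(α):Q] = 3.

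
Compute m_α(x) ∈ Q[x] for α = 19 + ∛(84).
m_α(x) = x^3 - 57x^2 + 1083x - 6943

Set β = α - 19 = ∛(84), so β^3 = 84. Then (α - 19)^3 - 84 = 0, i.e. α is a root of g(x) = (x - 19)^3 - 84 = x^3 - 57x^2 + 1083x - 6943. Since g(x) = h(x - 19) where h(x) = x^3 - 84, and h is irreducible over Q (because 84 is not a perfect cube, so h has no rational root, and a monic cubic with no rational root is irreducible), g is also irreducible (irreducibility is preserved under the substitution x → x - 19). Hence m_α(x) = x^3 - 57x^2 + 1083x - 6943.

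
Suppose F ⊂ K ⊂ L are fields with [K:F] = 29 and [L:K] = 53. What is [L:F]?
[L:F] = 1537

The tower law says that for any tower of field extensions F ⊂ K ⊂ L with finite degrees, [L:F] = [L:K] · [K:F]. Here this gives [L:F] = 53 · 29 = 1537.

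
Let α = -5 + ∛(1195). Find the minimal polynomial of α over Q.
m_α(x) = x^3 + 15x^2 + 75x - 1070

Set β = α + 5 = ∛(1195), so β^3 = 1195. Then (α + 5)^3 - 1195 = 0, i.e. α is a root of g(x) = (x + 5)^3 - 1195 = x^3 + 15x^2 + 75x - 1070. Since g(x) = h(x + 5) where h(x) = x^3 - 1195, and h is irreducible over Q (because 1195 is not a perfect cube, so h has no rational root, and a monic cubic with no rational root is irreducible), g is also irreducible (irreducibility is preserved under the substitution x → x + 5). Hence m_α(x) = x^3 + 15x^2 + 75x - 1070.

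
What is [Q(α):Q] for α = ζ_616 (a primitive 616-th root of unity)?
[Q(α):Q] = 240

The minimal polynomial of ζ_616 over Q is the 616-th cyclotomic polynomial Φ_616(x), which is irreducible over Q and has degree φ(616) = 240. Hence [Q(α):Q] = φ(616) = 240.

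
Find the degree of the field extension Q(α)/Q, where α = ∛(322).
[Q(α):Q] = 3

The minimal polynomial of α is x^3 - 322, irreducible over Q since 322 is not a perfect cube (so x^3 - 322 has no rational root). Hence [Q(α):Q] = deg(m_α) = 3.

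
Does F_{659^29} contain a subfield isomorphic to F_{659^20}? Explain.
No: F_{659^20} is not a subfield of F_{659^29}

F_{p^m} embeds in F_{p^n} iff m | n. Here 20 ∤ 29 (since 29 = 1·20 + 9 with remainder 9 ≠ 0), so F_{659^20} is not a subfield of F_{659^29}. Equivalently: if it were, the tower law would give 20 = [F_{659^20}:F_659] dividing [F_{659^29}:F_659] = 29, contradiction.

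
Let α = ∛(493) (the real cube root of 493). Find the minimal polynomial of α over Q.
m_α(x) = x^3 - 493

α satisfies α^3 = 493, so x^3 - 493 annihilates α. By the rational root test, a rational root p/q (in lowest terms) of x^3 - 493 would satisfy p^3 = 493 q^3, forcing q = 1 and p^3 = 493; but 493 is not a perfect cube, contradiction. A monic cubic over Q with no rational root is irreducible (any nontrivial factorization would include a linear factor). Hence x^3 - 493 is the minimal polynomial of α, and in particular [Q(α):Q] = 3.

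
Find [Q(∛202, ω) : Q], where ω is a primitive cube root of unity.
[Q(∛202, ω) : Q] = 6

[Q(∛202):Q] = 3 (min poly x^3 - 202, irreducible since 202 is not a perfect cube). [Q(ω):Q] = 2 (min poly x^2 + x + 1). Since Q(∛202) ⊂ R and ω ∉ R, we have ω ∉ Q(∛202), so x^2 + x + 1 remains irreducible over Q(∛202) and [Q(∛202, ω) : Q(∛202)] = 2. By the tower law, [Q(∛202, ω) : Q] = 3 · 2 = 6. (In fact Q(∛202, ω) is the splitting field of x^3 - 202 over Q.)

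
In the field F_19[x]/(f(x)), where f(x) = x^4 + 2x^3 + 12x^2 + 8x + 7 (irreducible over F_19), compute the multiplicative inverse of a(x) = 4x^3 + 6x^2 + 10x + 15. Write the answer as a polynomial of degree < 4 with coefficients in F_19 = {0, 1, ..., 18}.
a(x)^(-1) ≡ 11x^3 + 18x^2 + 9x + 13 (mod f(x))

Since f is irreducible over F_19, F_19[x]/(f) is a field and a(x) ≠ 0 has an inverse. Apply the extended Euclidean algorithm to f(x) and a(x) in F_19[x]: f(x) = (5x + 12)·a(x) + (4x^2 + 3x + 17);  a(x) = (x + 15)·(4x^2 + 3x + 17) + (5x + 7);  (4x^2 + 3x + 17) = (16x + 1)·(5x + 7) + (10). The last nonzero remainder is the constant 10 = gcd(f, a) in F_19. Back-substituting through the division chain expresses 10 = s(x)·a(x) + t(x)·f(x) with s(x) ≡ 15x^3 + 9x^2 + 14x + 16 (mod f), so (15x^3 + 9x^2 + 14x + 16)·a(x) ≡ 10 (mod f). Multiplying by 10^(-1) ≡ 2 in F_19 gives a(x)^(-1) ≡ 2·(15x^3 + 9x^2 + 14x + 16) ≡ 11x^3 + 18x^2 + 9x + 13 (mod f). Check: (4x^3 + 6x^2 + 10x + 15)·(11x^3 + 18x^2 + 9x + 13) = 6x^6 + 5x^5 + 7x^4 + 14x^3 + x^2 + 18x + 5 ≡ 1 (mod x^4 + 2x^3 + 12x^2 + 8x + 7).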